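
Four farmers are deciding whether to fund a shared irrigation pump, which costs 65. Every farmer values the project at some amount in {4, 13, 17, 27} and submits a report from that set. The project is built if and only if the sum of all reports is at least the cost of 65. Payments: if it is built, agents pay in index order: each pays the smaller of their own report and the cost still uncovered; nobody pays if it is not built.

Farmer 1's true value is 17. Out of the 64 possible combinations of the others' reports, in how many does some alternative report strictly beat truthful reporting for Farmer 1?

22

Others report (4, 27, 27): truth gives 0; report 13 gives 4 > 0. Violating.
Others report (13, 13, 27): truth gives 0; report 13 gives 4 > 0. Violating.
Others report (13, 17, 27): truth gives 0; report 13 gives 4 > 0. Violating.
Others report (13, 27, 13): truth gives 0; report 13 gives 4 > 0. Violating.
Others report (4, 4, 4): truth gives 0; no alternative beats it.
Others report (4, 4, 13): truth gives 0; no alternative beats it.
(Checking all 64 profiles: 22 have a profitable deviation, 42 do not.)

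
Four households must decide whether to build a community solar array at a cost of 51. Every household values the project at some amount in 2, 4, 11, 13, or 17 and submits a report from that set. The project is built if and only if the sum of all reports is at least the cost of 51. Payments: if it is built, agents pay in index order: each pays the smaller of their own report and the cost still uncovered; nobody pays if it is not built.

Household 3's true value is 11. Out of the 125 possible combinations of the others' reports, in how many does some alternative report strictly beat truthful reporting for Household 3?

Others report (13, 17, 17): truth gives 0; report 4 gives 7 > 0. Violating.
Others report (17, 13, 17): truth gives 0; report 4 gives 7 > 0. Violating.
Others report (17, 17, 13): truth gives 0; report 4 gives 7 > 0. Violating.
Others report (17, 17, 17): truth gives 0; report 2 gives 9 > 0. Violating.
Others report (2, 2, 2): truth gives 0; no alternative beats it.
Others report (2, 2, 4): truth gives 0; no alternative beats it.
(Checking all 125 profiles: 4 have a profitable deviation, 121 do not.)

4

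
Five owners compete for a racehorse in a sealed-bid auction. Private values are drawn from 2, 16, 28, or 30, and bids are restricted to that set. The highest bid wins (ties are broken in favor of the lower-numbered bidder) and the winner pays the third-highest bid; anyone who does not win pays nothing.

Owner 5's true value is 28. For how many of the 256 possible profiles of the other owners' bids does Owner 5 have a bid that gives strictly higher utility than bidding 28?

Others bid (2, 2, 2, 28): truth gives 0; bid 30 gives 26 > 0. Violating.
Others bid (2, 2, 16, 28): truth gives 0; bid 30 gives 12 > 0. Violating.
Others bid (2, 2, 28, 2): truth gives 0; bid 30 gives 26 > 0. Violating.
Others bid (2, 2, 28, 16): truth gives 0; bid 30 gives 12 > 0. Violating.
Others bid (2, 2, 2, 2): truth gives 26; no alternative beats it.
Others bid (2, 2, 2, 16): truth gives 26; no alternative beats it.
(Checking all 256 profiles: 32 have a profitable deviation, 224 do not.)

32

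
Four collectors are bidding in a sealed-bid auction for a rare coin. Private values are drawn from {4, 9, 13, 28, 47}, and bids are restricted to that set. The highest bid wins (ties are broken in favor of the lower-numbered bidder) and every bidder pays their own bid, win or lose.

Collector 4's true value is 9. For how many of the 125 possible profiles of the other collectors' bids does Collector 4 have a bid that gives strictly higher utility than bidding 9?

124

Others bid (4, 4, 9): truth gives -9; bid 4 gives -4 > -9. Violating.
Others bid (4, 4, 13): truth gives -9; bid 4 gives -4 > -9. Violating.
Others bid (4, 4, 28): truth gives -9; bid 4 gives -4 > -9. Violating.
Others bid (4, 4, 47): truth gives -9; bid 4 gives -4 > -9. Violating.
Others bid (4, 4, 4): truth gives 0; no alternative beats it.
(Checking all 125 profiles: 124 have a profitable deviation, 1 does not.)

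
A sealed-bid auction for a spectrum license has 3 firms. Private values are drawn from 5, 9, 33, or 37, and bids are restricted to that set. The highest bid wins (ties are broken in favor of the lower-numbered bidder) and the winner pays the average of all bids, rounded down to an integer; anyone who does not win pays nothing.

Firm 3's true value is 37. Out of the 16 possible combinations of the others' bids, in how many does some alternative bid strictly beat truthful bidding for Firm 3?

Others bid (5, 5): truth gives 22; bid 9 gives 31 > 22. Violating.
Others bid (5, 9): truth gives 20; bid 33 gives 22 > 20. Violating.
Others bid (9, 5): truth gives 20; bid 33 gives 22 > 20. Violating.
Others bid (9, 9): truth gives 19; bid 33 gives 20 > 19. Violating.
Others bid (5, 33): truth gives 12; no alternative beats it.
Others bid (5, 37): truth gives 0; no alternative beats it.
(Checking all 16 profiles: 4 have a profitable deviation, 12 do not.)

4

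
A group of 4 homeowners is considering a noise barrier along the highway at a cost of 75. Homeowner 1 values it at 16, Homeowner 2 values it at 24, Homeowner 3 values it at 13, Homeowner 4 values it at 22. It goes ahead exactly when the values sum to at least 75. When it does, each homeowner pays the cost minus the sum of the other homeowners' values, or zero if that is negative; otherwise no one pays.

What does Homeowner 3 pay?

Total value 75 ≥ cost 75, so the project is built.
The other homeowners' values sum to 62.
Cost minus that sum is 75 - 62 = 13.

13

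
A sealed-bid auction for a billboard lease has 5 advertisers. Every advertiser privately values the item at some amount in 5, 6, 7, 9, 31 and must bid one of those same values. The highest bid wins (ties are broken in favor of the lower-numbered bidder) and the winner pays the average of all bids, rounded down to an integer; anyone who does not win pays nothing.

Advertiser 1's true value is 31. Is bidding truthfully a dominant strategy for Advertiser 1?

No

Consider the case where Advertiser 2 bids 5, Advertiser 3 bids 5, Advertiser 4 bids 5 and Advertiser 5 bids 5.
Truthful bid 31: wins, pays 10, utility 31 - 10 = 21.
Bid 5 instead: wins, pays 5, utility 31 - 5 = 26.
Since 26 > 21, bidding 5 is strictly better here, so truthful bidding is not dominant.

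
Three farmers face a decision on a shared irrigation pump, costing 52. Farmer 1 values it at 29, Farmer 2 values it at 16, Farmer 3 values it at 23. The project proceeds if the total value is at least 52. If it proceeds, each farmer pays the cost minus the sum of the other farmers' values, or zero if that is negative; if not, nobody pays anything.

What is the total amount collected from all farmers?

Total value 68 ≥ cost 52, so it is built.
Farmer 1: others sum to 39; max(0, 52 - 39) = 13.
Farmer 2: others sum to 52; max(0, 52 - 52) = 0.
Farmer 3: others sum to 45; max(0, 52 - 45) = 7.
Total collected = 13 + 0 + 7 = 20.

20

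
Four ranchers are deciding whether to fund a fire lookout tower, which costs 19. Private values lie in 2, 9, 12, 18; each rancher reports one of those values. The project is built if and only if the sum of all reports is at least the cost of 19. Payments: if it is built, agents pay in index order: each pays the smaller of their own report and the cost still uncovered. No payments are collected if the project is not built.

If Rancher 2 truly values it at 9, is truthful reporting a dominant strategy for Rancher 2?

No

Consider the case where Rancher 1 reports 2, Rancher 3 reports 2 and Rancher 4 reports 18.
Truthful report 9: project built, pays 9, utility 9 - 9 = 0.
Report 2 instead: project built, pays 2, utility 9 - 2 = 7.
Since 7 > 0, reporting 2 is strictly better here, so truthful reporting is not dominant.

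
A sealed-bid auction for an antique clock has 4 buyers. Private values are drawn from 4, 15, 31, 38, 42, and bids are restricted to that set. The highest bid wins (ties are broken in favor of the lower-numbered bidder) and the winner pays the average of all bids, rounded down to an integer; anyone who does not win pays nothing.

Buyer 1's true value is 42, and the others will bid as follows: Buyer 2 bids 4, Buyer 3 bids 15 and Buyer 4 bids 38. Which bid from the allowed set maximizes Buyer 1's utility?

38

Bid 4: loses, pays 0, utility 0.
Bid 15: loses, pays 0, utility 0.
Bid 31: loses, pays 0, utility 0.
Bid 38: wins, pays 23, utility 42 - 23 = 19.
Bid 42: wins, pays 24, utility 42 - 24 = 18.
The best choice is 38 with utility 19.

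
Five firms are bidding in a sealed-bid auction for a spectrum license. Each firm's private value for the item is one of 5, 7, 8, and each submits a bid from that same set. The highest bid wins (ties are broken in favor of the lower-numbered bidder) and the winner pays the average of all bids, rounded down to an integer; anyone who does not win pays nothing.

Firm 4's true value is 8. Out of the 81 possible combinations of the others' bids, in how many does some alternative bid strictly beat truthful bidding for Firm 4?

1

Others bid (5, 5, 5, 7): truth gives 2; bid 7 gives 3 > 2. Violating.
Others bid (5, 5, 5, 5): truth gives 3; no alternative beats it.
Others bid (5, 5, 5, 8): truth gives 2; no alternative beats it.
(Checking all 81 profiles: 1 has a profitable deviation, 80 do not.)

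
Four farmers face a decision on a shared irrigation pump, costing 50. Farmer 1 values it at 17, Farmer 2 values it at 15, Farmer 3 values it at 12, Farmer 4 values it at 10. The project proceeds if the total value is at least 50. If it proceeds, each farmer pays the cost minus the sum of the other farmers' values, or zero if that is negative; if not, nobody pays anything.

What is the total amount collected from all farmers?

38

Total value 54 ≥ cost 50, so it is built.
Farmer 1: others sum to 37; max(0, 50 - 37) = 13.
Farmer 2: others sum to 39; max(0, 50 - 39) = 11.
Farmer 3: others sum to 42; max(0, 50 - 42) = 8.
Farmer 4: others sum to 44; max(0, 50 - 44) = 6.
Total collected = 13 + 11 + 8 + 6 = 38.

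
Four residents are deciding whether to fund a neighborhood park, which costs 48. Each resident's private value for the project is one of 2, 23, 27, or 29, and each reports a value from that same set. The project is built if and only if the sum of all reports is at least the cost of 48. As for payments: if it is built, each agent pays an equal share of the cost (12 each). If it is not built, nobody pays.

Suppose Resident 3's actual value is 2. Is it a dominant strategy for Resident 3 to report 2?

Yes

Check each profile of the others' reports and compare truth against every alternative report.
Others report (2, 2, 23): truth gives 0, best alternative gives -10.
Others report (2, 2, 27): truth gives 0, best alternative gives -10.
Others report (2, 2, 29): truth gives 0, best alternative gives -10.
Others report (2, 23, 2): truth gives 0, best alternative gives -10.
Others report (2, 27, 2): truth gives 0, best alternative gives -10.
Others report (2, 29, 2): truth gives 0, best alternative gives -10.
(Remaining 58 profiles checked similarly; truth is weakly best in each.)
In every case the truthful report is at least as good as any alternative, so it is a dominant strategy.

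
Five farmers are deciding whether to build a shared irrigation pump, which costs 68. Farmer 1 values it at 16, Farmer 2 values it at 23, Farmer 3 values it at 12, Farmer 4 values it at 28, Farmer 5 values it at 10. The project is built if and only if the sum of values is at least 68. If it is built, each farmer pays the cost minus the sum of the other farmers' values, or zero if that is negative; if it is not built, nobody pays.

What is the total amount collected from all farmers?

9

Total value 89 ≥ cost 68, so it is built.
Farmer 1: others sum to 73; max(0, 68 - 73) = 0.
Farmer 2: others sum to 66; max(0, 68 - 66) = 2.
Farmer 3: others sum to 77; max(0, 68 - 77) = 0.
Farmer 4: others sum to 61; max(0, 68 - 61) = 7.
Farmer 5: others sum to 79; max(0, 68 - 79) = 0.
Total collected = 0 + 2 + 0 + 7 + 0 = 9.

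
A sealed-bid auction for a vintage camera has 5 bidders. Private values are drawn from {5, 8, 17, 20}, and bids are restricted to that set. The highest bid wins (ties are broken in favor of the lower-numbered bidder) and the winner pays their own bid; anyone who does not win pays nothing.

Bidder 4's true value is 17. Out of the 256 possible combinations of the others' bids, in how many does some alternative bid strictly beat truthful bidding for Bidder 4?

2

Others bid (5, 5, 5, 5): truth gives 0; bid 8 gives 9 > 0. Violating.
Others bid (5, 5, 5, 8): truth gives 0; bid 8 gives 9 > 0. Violating.
Others bid (5, 5, 5, 17): truth gives 0; no alternative beats it.
Others bid (5, 5, 5, 20): truth gives 0; no alternative beats it.
(Checking all 256 profiles: 2 have a profitable deviation, 254 do not.)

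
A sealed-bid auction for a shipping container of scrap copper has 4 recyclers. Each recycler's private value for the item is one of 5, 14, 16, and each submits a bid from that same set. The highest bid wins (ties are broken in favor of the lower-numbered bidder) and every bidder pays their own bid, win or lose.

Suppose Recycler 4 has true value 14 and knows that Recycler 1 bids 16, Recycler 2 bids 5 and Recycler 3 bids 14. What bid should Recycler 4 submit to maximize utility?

5

Bid 5: loses but pays 5, utility -5.
Bid 14: loses but pays 14, utility -14.
Bid 16: loses but pays 16, utility -16.
The best choice is 5 with utility -5.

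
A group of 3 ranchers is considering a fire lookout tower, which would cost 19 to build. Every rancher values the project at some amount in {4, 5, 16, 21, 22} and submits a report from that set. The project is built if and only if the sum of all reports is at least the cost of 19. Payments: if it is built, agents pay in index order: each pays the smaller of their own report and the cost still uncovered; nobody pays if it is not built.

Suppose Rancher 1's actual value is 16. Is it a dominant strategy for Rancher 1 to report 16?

Consider the case where Rancher 2 reports 4 and Rancher 3 reports 16.
Truthful report 16: project built, pays 16, utility 16 - 16 = 0.
Report 4 instead: project built, pays 4, utility 16 - 4 = 12.
Since 12 > 0, reporting 4 is strictly better here, so truthful reporting is not dominant.

No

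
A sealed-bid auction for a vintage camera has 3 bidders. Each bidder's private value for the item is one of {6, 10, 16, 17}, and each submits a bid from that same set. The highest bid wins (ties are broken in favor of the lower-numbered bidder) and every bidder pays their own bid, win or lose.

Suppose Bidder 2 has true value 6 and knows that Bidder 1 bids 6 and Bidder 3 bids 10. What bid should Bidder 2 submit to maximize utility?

10

Bid 6: loses but pays 6, utility -6.
Bid 10: wins, pays 10, utility 6 - 10 = -4.
Bid 16: wins, pays 16, utility 6 - 16 = -10.
Bid 17: wins, pays 17, utility 6 - 17 = -11.
The best choice is 10 with utility -4.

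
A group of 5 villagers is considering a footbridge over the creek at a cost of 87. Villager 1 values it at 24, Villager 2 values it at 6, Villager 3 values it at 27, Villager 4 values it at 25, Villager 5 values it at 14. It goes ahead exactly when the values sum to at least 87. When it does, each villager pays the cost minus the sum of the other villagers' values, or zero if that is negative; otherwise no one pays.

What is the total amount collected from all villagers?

54

Total value 96 ≥ cost 87, so it is built.
Villager 1: others sum to 72; max(0, 87 - 72) = 15.
Villager 2: others sum to 90; max(0, 87 - 90) = 0.
Villager 3: others sum to 69; max(0, 87 - 69) = 18.
Villager 4: others sum to 71; max(0, 87 - 71) = 16.
Villager 5: others sum to 82; max(0, 87 - 82) = 5.
Total collected = 15 + 0 + 18 + 16 + 5 = 54.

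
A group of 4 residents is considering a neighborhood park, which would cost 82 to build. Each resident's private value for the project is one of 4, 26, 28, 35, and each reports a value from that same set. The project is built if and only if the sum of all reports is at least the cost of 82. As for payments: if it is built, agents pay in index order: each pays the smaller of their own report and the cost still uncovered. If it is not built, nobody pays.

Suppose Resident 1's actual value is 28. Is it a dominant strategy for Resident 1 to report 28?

No

Consider the case where Resident 2 reports 4, Resident 3 reports 26 and Resident 4 reports 26.
Truthful report 28: project built, pays 28, utility 28 - 28 = 0.
Report 26 instead: project built, pays 26, utility 28 - 26 = 2.
Since 2 > 0, reporting 26 is strictly better here, so truthful reporting is not dominant.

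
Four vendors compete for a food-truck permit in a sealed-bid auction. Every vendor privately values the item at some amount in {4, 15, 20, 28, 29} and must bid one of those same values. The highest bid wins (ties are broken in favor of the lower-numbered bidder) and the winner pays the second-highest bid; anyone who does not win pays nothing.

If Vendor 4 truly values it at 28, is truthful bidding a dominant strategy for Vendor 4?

Yes

Check each profile of the others' bids and compare truth against every alternative bid.
Others bid (4, 4, 4): truth gives 24, best alternative gives 24.
Others bid (4, 4, 15): truth gives 13, best alternative gives 13.
Others bid (4, 15, 4): truth gives 13, best alternative gives 13.
Others bid (4, 15, 15): truth gives 13, best alternative gives 13.
Others bid (15, 4, 4): truth gives 13, best alternative gives 13.
Others bid (15, 4, 15): truth gives 13, best alternative gives 13.
(Remaining 119 profiles checked similarly; truth is weakly best in each.)
In every case the truthful bid is at least as good as any alternative, so it is a dominant strategy.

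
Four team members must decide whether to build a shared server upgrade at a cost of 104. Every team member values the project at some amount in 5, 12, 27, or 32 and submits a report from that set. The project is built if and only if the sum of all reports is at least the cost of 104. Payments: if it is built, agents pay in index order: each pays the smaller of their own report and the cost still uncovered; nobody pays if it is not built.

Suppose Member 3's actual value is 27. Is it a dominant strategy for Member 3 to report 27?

No

Consider the case where Member 1 reports 32, Member 2 reports 32 and Member 4 reports 32.
Truthful report 27: project built, pays 27, utility 27 - 27 = 0.
Report 12 instead: project built, pays 12, utility 27 - 12 = 15.
Since 15 > 0, reporting 12 is strictly better here, so truthful reporting is not dominant.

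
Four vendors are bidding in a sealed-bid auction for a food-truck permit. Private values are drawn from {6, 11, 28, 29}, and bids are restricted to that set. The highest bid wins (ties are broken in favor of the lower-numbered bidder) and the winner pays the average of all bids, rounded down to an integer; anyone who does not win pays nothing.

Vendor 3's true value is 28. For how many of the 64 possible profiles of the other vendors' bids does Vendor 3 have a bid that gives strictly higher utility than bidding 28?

Others bid (6, 6, 6): truth gives 17; bid 11 gives 21 > 17. Violating.
Others bid (6, 6, 11): truth gives 16; bid 11 gives 20 > 16. Violating.
Others bid (6, 6, 29): truth gives 0; bid 29 gives 11 > 0. Violating.
Others bid (6, 11, 29): truth gives 0; bid 29 gives 10 > 0. Violating.
Others bid (6, 6, 28): truth gives 11; no alternative beats it.
Others bid (6, 11, 6): truth gives 16; no alternative beats it.
(Checking all 64 profiles: 24 have a profitable deviation, 40 do not.)

24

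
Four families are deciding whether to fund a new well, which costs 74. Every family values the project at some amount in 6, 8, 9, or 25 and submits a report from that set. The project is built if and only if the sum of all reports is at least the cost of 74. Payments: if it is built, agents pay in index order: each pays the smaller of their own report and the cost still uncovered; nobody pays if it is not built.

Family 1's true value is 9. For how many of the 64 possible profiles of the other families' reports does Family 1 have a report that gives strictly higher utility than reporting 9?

1

Others report (25, 25, 25): truth gives 0; report 6 gives 3 > 0. Violating.
Others report (6, 6, 6): truth gives 0; no alternative beats it.
Others report (6, 6, 8): truth gives 0; no alternative beats it.
(Checking all 64 profiles: 1 has a profitable deviation, 63 do not.)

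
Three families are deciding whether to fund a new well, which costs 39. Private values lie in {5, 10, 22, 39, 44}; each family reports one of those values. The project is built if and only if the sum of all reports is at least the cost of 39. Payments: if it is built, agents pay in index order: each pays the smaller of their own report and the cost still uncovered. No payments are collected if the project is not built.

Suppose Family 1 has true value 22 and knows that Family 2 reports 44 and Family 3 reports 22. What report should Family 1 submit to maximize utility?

Report 5: project built, pays 5, utility 22 - 5 = 17.
Report 10: project built, pays 10, utility 22 - 10 = 12.
Report 22: project built, pays 22, utility 22 - 22 = 0.
Report 39: project built, pays 39, utility 22 - 39 = -17.
Report 44: project built, pays 39, utility 22 - 39 = -17.
The best choice is 5 with utility 17.

5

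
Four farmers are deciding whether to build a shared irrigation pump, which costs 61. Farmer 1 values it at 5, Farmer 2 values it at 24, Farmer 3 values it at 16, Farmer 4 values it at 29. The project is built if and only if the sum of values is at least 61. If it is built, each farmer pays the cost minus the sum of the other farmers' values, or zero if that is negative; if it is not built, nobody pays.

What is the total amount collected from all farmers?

30

Total value 74 ≥ cost 61, so it is built.
Farmer 1: others sum to 69; max(0, 61 - 69) = 0.
Farmer 2: others sum to 50; max(0, 61 - 50) = 11.
Farmer 3: others sum to 58; max(0, 61 - 58) = 3.
Farmer 4: others sum to 45; max(0, 61 - 45) = 16.
Total collected = 0 + 11 + 3 + 16 = 30.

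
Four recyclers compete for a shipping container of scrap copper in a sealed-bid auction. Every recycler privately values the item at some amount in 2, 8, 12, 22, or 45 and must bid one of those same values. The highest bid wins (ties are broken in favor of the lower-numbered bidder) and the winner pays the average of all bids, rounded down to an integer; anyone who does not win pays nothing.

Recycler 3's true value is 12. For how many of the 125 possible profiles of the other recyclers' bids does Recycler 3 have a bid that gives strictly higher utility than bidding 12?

8

Others bid (2, 2, 2): truth gives 8; bid 8 gives 9 > 8. Violating.
Others bid (2, 2, 8): truth gives 6; bid 8 gives 7 > 6. Violating.
Others bid (2, 12, 2): truth gives 0; bid 22 gives 3 > 0. Violating.
Others bid (2, 12, 8): truth gives 0; bid 22 gives 1 > 0. Violating.
Others bid (2, 2, 12): truth gives 5; no alternative beats it.
Others bid (2, 2, 22): truth gives 0; no alternative beats it.
(Checking all 125 profiles: 8 have a profitable deviation, 117 do not.)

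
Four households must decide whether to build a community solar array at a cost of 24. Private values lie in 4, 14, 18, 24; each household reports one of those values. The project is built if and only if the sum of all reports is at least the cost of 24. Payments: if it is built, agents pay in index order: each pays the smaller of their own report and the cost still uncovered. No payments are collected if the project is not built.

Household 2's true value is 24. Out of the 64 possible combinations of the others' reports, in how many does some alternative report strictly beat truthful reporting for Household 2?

Others report (4, 4, 4): truth gives 4; report 14 gives 10 > 4. Violating.
Others report (4, 4, 14): truth gives 4; report 4 gives 20 > 4. Violating.
Others report (4, 4, 18): truth gives 4; report 4 gives 20 > 4. Violating.
Others report (4, 4, 24): truth gives 4; report 4 gives 20 > 4. Violating.
Others report (24, 4, 4): truth gives 24; no alternative beats it.
Others report (24, 4, 14): truth gives 24; no alternative beats it.
(Checking all 64 profiles: 48 have a profitable deviation, 16 do not.)

48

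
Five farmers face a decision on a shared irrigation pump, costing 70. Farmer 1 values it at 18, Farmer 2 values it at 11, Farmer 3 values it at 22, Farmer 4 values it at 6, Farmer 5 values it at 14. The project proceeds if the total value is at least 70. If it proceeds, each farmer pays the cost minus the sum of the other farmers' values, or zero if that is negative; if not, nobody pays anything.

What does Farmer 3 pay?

Total value 71 ≥ cost 70, so the project is built.
The other farmers' values sum to 49.
Cost minus that sum is 70 - 49 = 21.

21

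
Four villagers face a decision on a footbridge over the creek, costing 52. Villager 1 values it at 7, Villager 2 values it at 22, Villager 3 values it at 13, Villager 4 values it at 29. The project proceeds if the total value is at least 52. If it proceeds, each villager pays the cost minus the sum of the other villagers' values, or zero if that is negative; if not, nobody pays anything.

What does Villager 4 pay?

10

Total value 71 ≥ cost 52, so the project is built.
The other villagers' values sum to 42.
Cost minus that sum is 52 - 42 = 10.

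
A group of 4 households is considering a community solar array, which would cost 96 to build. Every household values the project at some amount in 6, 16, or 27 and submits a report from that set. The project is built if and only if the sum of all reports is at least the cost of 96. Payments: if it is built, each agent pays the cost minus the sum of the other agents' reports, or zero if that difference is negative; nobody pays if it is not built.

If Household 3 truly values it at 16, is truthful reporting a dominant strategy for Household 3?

Yes

Check each profile of the others' reports and compare truth against every alternative report.
Others report (27, 27, 27): truth gives 1, best alternative gives 1.
Others report (6, 6, 6): truth gives 0, best alternative gives 0.
Others report (6, 6, 16): truth gives 0, best alternative gives 0.
Others report (6, 6, 27): truth gives 0, best alternative gives 0.
Others report (6, 16, 6): truth gives 0, best alternative gives 0.
Others report (6, 16, 16): truth gives 0, best alternative gives 0.
(Remaining 21 profiles checked similarly; truth is weakly best in each.)
In every case the truthful report is at least as good as any alternative, so it is a dominant strategy.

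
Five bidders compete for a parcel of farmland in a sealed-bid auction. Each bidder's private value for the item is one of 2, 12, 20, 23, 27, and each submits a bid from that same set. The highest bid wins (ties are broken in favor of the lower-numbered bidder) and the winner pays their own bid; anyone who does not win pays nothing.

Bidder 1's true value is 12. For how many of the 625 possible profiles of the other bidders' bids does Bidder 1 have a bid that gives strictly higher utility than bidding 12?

Others bid (2, 2, 2, 2): truth gives 0; bid 2 gives 10 > 0. Violating.
Others bid (2, 2, 2, 12): truth gives 0; no alternative beats it.
Others bid (2, 2, 2, 20): truth gives 0; no alternative beats it.
(Checking all 625 profiles: 1 has a profitable deviation, 624 do not.)

1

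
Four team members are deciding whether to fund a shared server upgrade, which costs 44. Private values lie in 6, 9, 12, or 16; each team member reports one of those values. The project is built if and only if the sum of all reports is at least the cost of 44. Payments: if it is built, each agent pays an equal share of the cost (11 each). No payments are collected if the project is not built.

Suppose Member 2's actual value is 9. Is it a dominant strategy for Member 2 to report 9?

Consider the case where Member 1 reports 9, Member 3 reports 12 and Member 4 reports 16.
Truthful report 9: project built, pays 11, utility 9 - 11 = -2.
Report 6 instead: project not built, utility 0.
Since 0 > -2, reporting 6 is strictly better here, so truthful reporting is not dominant.

No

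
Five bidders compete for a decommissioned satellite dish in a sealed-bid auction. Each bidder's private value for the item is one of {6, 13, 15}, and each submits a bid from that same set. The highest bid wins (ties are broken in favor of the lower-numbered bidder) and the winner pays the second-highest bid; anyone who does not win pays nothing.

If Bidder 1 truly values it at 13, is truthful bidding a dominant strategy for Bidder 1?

Check each profile of the others' bids and compare truth against every alternative bid.
Others bid (6, 6, 6, 6): truth gives 7, best alternative gives 7.
Others bid (6, 6, 6, 13): truth gives 0, best alternative gives 0.
Others bid (6, 6, 6, 15): truth gives 0, best alternative gives 0.
Others bid (6, 6, 13, 6): truth gives 0, best alternative gives 0.
Others bid (6, 6, 13, 13): truth gives 0, best alternative gives 0.
Others bid (6, 6, 13, 15): truth gives 0, best alternative gives 0.
(Remaining 75 profiles checked similarly; truth is weakly best in each.)
In every case the truthful bid is at least as good as any alternative, so it is a dominant strategy.

Yes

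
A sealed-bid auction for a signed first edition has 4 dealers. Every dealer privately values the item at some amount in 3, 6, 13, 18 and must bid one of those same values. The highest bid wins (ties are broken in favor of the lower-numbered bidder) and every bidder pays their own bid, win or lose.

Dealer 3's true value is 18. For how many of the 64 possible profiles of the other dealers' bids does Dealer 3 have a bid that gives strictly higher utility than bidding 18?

Others bid (3, 3, 3): truth gives 0; bid 6 gives 12 > 0. Violating.
Others bid (3, 3, 6): truth gives 0; bid 6 gives 12 > 0. Violating.
Others bid (3, 3, 13): truth gives 0; bid 13 gives 5 > 0. Violating.
Others bid (3, 6, 3): truth gives 0; bid 13 gives 5 > 0. Violating.
Others bid (3, 3, 18): truth gives 0; no alternative beats it.
Others bid (3, 6, 18): truth gives 0; no alternative beats it.
(Checking all 64 profiles: 40 have a profitable deviation, 24 do not.)

40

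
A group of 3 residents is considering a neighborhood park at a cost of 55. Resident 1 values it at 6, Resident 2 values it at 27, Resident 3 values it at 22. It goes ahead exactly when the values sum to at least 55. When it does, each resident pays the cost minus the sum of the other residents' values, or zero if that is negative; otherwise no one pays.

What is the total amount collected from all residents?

55

Total value 55 ≥ cost 55, so it is built.
Resident 1: others sum to 49; max(0, 55 - 49) = 6.
Resident 2: others sum to 28; max(0, 55 - 28) = 27.
Resident 3: others sum to 33; max(0, 55 - 33) = 22.
Total collected = 6 + 27 + 22 = 55.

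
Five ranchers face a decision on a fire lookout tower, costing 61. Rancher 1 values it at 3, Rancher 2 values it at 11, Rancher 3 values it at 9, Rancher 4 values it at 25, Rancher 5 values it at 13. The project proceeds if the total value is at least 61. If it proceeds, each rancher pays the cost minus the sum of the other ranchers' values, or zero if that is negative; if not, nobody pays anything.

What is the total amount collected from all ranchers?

61

Total value 61 ≥ cost 61, so it is built.
Rancher 1: others sum to 58; max(0, 61 - 58) = 3.
Rancher 2: others sum to 50; max(0, 61 - 50) = 11.
Rancher 3: others sum to 52; max(0, 61 - 52) = 9.
Rancher 4: others sum to 36; max(0, 61 - 36) = 25.
Rancher 5: others sum to 48; max(0, 61 - 48) = 13.
Total collected = 3 + 11 + 9 + 25 + 13 = 61.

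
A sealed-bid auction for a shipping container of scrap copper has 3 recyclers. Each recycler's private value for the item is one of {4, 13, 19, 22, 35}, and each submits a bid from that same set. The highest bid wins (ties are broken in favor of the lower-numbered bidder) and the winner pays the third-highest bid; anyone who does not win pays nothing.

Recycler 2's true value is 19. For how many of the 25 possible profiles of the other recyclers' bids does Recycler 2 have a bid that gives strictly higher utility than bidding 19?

8

Others bid (4, 22): truth gives 0; bid 22 gives 15 > 0. Violating.
Others bid (4, 35): truth gives 0; bid 35 gives 15 > 0. Violating.
Others bid (13, 22): truth gives 0; bid 22 gives 6 > 0. Violating.
Others bid (13, 35): truth gives 0; bid 35 gives 6 > 0. Violating.
Others bid (4, 4): truth gives 15; no alternative beats it.
Others bid (4, 13): truth gives 15; no alternative beats it.
(Checking all 25 profiles: 8 have a profitable deviation, 17 do not.)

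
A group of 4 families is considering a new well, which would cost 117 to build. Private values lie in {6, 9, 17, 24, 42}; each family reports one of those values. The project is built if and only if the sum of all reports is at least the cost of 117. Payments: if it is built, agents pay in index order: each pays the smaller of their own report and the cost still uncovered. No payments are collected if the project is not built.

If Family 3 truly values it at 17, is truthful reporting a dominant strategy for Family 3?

Consider the case where Family 1 reports 24, Family 2 reports 42 and Family 4 reports 42.
Truthful report 17: project built, pays 17, utility 17 - 17 = 0.
Report 9 instead: project built, pays 9, utility 17 - 9 = 8.
Since 8 > 0, reporting 9 is strictly better here, so truthful reporting is not dominant.

No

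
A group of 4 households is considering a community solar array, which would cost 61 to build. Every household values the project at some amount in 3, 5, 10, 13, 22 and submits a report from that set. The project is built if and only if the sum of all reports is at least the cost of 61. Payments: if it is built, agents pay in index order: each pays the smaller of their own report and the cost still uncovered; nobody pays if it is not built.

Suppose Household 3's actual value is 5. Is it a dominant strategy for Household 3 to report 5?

Consider the case where Household 1 reports 22, Household 2 reports 22 and Household 4 reports 22.
Truthful report 5: project built, pays 5, utility 5 - 5 = 0.
Report 3 instead: project built, pays 3, utility 5 - 3 = 2.
Since 2 > 0, reporting 3 is strictly better here, so truthful reporting is not dominant.

No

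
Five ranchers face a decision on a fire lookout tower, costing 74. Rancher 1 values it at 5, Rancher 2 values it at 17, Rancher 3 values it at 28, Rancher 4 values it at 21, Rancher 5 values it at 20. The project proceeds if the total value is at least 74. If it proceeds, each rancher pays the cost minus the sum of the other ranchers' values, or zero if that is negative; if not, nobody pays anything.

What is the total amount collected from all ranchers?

Total value 91 ≥ cost 74, so it is built.
Rancher 1: others sum to 86; max(0, 74 - 86) = 0.
Rancher 2: others sum to 74; max(0, 74 - 74) = 0.
Rancher 3: others sum to 63; max(0, 74 - 63) = 11.
Rancher 4: others sum to 70; max(0, 74 - 70) = 4.
Rancher 5: others sum to 71; max(0, 74 - 71) = 3.
Total collected = 0 + 0 + 11 + 4 + 3 = 18.

18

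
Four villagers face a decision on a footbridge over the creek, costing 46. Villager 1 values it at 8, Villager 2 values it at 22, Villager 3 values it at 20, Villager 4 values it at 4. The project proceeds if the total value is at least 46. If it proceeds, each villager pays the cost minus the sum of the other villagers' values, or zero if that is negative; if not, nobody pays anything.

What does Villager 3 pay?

12

Total value 54 ≥ cost 46, so the project is built.
The other villagers' values sum to 34.
Cost minus that sum is 46 - 34 = 12.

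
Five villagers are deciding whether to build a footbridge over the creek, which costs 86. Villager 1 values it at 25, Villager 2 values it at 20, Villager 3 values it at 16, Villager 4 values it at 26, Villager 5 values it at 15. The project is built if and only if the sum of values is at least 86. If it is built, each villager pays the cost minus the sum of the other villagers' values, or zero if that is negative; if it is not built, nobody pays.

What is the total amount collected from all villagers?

23

Total value 102 ≥ cost 86, so it is built.
Villager 1: others sum to 77; max(0, 86 - 77) = 9.
Villager 2: others sum to 82; max(0, 86 - 82) = 4.
Villager 3: others sum to 86; max(0, 86 - 86) = 0.
Villager 4: others sum to 76; max(0, 86 - 76) = 10.
Villager 5: others sum to 87; max(0, 86 - 87) = 0.
Total collected = 9 + 4 + 0 + 10 + 0 = 23.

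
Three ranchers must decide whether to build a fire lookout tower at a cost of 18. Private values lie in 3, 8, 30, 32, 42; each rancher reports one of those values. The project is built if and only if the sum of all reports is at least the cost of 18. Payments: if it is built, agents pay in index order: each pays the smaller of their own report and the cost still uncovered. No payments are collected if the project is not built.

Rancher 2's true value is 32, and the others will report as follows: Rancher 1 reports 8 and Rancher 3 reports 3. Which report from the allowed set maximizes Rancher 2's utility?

Report 3: project not built, utility 0.
Report 8: project built, pays 8, utility 32 - 8 = 24.
Report 30: project built, pays 10, utility 32 - 10 = 22.
Report 32: project built, pays 10, utility 32 - 10 = 22.
Report 42: project built, pays 10, utility 32 - 10 = 22.
The best choice is 8 with utility 24.

8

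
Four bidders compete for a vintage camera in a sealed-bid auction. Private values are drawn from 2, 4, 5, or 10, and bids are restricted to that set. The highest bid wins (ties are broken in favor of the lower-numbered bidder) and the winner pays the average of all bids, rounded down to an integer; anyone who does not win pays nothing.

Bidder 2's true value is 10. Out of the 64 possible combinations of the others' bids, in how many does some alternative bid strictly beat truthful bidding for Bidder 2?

18

Others bid (2, 2, 2): truth gives 6; bid 4 gives 8 > 6. Violating.
Others bid (2, 2, 4): truth gives 6; bid 4 gives 7 > 6. Violating.
Others bid (2, 2, 5): truth gives 6; bid 5 gives 7 > 6. Violating.
Others bid (2, 4, 2): truth gives 6; bid 4 gives 7 > 6. Violating.
Others bid (2, 2, 10): truth gives 4; no alternative beats it.
Others bid (2, 4, 10): truth gives 4; no alternative beats it.
(Checking all 64 profiles: 18 have a profitable deviation, 46 do not.)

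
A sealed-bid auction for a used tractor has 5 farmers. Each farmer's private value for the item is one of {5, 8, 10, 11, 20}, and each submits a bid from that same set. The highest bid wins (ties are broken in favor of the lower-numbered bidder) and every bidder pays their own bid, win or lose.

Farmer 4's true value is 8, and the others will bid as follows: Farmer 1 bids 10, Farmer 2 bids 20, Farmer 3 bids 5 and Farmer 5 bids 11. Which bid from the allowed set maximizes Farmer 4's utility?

Bid 5: loses but pays 5, utility -5.
Bid 8: loses but pays 8, utility -8.
Bid 10: loses but pays 10, utility -10.
Bid 11: loses but pays 11, utility -11.
Bid 20: loses but pays 20, utility -20.
The best choice is 5 with utility -5.

5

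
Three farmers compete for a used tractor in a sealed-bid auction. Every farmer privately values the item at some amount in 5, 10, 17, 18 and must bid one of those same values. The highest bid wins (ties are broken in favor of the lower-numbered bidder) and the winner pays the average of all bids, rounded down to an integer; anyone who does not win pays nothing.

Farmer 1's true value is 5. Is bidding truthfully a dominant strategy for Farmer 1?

Yes

Check each profile of the others' bids and compare truth against every alternative bid.
Others bid (10, 10): truth gives 0, best alternative gives -5.
Others bid (5, 10): truth gives 0, best alternative gives -3.
Others bid (10, 5): truth gives 0, best alternative gives -3.
Others bid (5, 5): truth gives 0, best alternative gives -1.
Others bid (5, 17): truth gives 0, best alternative gives 0.
Others bid (5, 18): truth gives 0, best alternative gives 0.
(Remaining 10 profiles checked similarly; truth is weakly best in each.)
In every case the truthful bid is at least as good as any alternative, so it is a dominant strategy.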